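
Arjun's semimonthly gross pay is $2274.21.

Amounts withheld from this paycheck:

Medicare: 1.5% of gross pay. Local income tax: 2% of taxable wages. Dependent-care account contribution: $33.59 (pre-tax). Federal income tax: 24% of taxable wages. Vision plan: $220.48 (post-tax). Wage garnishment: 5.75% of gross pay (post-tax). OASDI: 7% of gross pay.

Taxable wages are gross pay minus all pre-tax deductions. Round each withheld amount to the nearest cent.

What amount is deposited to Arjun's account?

$1113.51

Dependent-care account contribution: $33.59
Taxable wages = $2274.21 − $33.59 = $2240.62
Local income tax: $2240.62 × 0.02 = $44.81
Federal income tax: $2240.62 × 0.24 = $537.75
Medicare: $2274.21 × 0.015 = $34.11
OASDI: $2274.21 × 0.07 = $159.19
Vision plan: $220.48
Wage garnishment: $2274.21 × 0.0575 = $130.77
Total deductions = $33.59 + $44.81 + $537.75 + $34.11 + $159.19 + $220.48 + $130.77 = $1160.70
Net pay = $2274.21 − $1160.70 = $1113.51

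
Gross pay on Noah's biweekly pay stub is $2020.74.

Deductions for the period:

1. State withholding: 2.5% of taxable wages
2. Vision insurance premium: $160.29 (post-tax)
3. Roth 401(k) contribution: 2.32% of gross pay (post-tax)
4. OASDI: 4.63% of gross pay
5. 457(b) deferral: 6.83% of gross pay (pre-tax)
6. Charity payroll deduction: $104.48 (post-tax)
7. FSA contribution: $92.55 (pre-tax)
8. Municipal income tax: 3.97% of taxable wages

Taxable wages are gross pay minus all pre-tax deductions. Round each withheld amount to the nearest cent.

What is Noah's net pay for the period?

FSA contribution: $92.55
457(b) deferral: $2020.74 × 0.0683 = $138.02
Pre-tax total = $92.55 + $138.02 = $230.57
Taxable wages = $2020.74 − $230.57 = $1790.17
Municipal income tax: $1790.17 × 0.0397 = $71.07
State withholding: $1790.17 × 0.025 = $44.75
OASDI: $2020.74 × 0.0463 = $93.56
Charity payroll deduction: $104.48
Vision insurance premium: $160.29
Roth 401(k) contribution: $2020.74 × 0.0232 = $46.88
Total deductions = $92.55 + $138.02 + $71.07 + $44.75 + $93.56 + $104.48 + $160.29 + $46.88 = $751.60
Net pay = $2020.74 − $751.60 = $1269.14

$1269.14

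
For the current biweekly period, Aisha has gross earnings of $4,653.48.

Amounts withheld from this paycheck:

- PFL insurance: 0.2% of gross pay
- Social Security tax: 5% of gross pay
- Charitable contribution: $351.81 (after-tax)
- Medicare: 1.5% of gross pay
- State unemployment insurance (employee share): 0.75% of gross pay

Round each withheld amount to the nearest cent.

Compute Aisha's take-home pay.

$3,954.99

Social Security tax: $4,653.48 × 0.05 = $232.67
PFL insurance: $4,653.48 × 0.002 = $9.31
Medicare: $4,653.48 × 0.015 = $69.80
State unemployment insurance (employee share): $4,653.48 × 0.0075 = $34.90
Charitable contribution: $351.81
Total deductions = $232.67 + $9.31 + $69.80 + $34.90 + $351.81 = $698.49
Net pay = $4,653.48 − $698.49 = $3,954.99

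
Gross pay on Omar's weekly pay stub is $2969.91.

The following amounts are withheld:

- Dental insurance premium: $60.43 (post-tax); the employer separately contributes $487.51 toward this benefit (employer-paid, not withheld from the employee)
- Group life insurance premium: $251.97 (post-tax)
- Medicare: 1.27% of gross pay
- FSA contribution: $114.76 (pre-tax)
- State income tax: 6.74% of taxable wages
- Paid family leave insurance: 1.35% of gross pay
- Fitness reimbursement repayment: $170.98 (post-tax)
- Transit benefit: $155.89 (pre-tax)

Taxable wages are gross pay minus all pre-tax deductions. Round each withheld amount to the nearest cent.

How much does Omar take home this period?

$1956.14

FSA contribution: $114.76
Transit benefit: $155.89
Pre-tax total = $114.76 + $155.89 = $270.65
Taxable wages = $2969.91 − $270.65 = $2699.26
State income tax: $2699.26 × 0.0674 = $181.93
Medicare: $2969.91 × 0.0127 = $37.72
Paid family leave insurance: $2969.91 × 0.0135 = $40.09
Dental insurance premium: $60.43
Group life insurance premium: $251.97
Fitness reimbursement repayment: $170.98
(Employer's $487.51 toward dental insurance premium is not withheld from the employee.)
Total deductions = $114.76 + $155.89 + $181.93 + $37.72 + $40.09 + $60.43 + $251.97 + $170.98 = $1013.77
Net pay = $2969.91 − $1013.77 = $1956.14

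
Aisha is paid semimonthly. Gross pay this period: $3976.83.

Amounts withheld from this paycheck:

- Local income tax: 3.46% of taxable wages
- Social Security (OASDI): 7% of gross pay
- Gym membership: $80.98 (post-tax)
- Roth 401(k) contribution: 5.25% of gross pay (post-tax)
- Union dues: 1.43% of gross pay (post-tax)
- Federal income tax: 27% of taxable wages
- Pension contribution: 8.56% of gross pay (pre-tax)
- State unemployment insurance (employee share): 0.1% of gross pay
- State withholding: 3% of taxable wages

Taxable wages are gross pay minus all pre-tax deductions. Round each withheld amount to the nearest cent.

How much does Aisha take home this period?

Pension contribution: $3976.83 × 0.0856 = $340.42
Taxable wages = $3976.83 − $340.42 = $3636.41
Federal income tax: $3636.41 × 0.27 = $981.83
Local income tax: $3636.41 × 0.0346 = $125.82
State withholding: $3636.41 × 0.03 = $109.09
State unemployment insurance (employee share): $3976.83 × 0.001 = $3.98
Social Security (OASDI): $3976.83 × 0.07 = $278.38
Gym membership: $80.98
Roth 401(k) contribution: $3976.83 × 0.0525 = $208.78
Union dues: $3976.83 × 0.0143 = $56.87
Total deductions = $340.42 + $981.83 + $125.82 + $109.09 + $3.98 + $278.38 + $80.98 + $208.78 + $56.87 = $2186.15
Net pay = $3976.83 − $2186.15 = $1790.68

$1790.68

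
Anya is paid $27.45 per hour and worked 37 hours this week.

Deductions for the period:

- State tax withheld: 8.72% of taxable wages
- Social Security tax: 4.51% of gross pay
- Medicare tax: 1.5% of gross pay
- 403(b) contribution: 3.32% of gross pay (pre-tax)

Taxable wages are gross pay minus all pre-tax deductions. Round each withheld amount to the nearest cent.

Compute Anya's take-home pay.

$835.27

Gross pay: 37 × $27.45 = $1,015.65
403(b) contribution: $1,015.65 × 0.0332 = $33.72
Taxable wages = $1,015.65 − $33.72 = $981.93
State tax withheld: $981.93 × 0.0872 = $85.62
Social Security tax: $1,015.65 × 0.0451 = $45.81
Medicare tax: $1,015.65 × 0.015 = $15.23
Total deductions = $33.72 + $85.62 + $45.81 + $15.23 = $180.38
Net pay = $1,015.65 − $180.38 = $835.27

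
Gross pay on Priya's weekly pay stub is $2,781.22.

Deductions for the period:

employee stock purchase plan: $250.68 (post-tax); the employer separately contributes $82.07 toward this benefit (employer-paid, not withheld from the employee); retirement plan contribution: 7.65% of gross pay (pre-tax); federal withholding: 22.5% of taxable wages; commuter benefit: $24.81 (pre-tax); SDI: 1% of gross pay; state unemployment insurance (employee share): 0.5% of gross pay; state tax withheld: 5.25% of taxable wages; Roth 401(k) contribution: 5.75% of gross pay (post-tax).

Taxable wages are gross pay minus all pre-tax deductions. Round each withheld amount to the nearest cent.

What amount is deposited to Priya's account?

$1,385.47

Commuter benefit: $24.81
Retirement plan contribution: $2,781.22 × 0.0765 = $212.76
Pre-tax total = $24.81 + $212.76 = $237.57
Taxable wages = $2,781.22 − $237.57 = $2,543.65
Federal withholding: $2,543.65 × 0.225 = $572.32
State tax withheld: $2,543.65 × 0.0525 = $133.54
State unemployment insurance (employee share): $2,781.22 × 0.005 = $13.91
SDI: $2,781.22 × 0.01 = $27.81
Roth 401(k) contribution: $2,781.22 × 0.0575 = $159.92
Employee stock purchase plan: $250.68
(Employer's $82.07 toward employee stock purchase plan is not withheld from the employee.)
Total deductions = $24.81 + $212.76 + $572.32 + $133.54 + $13.91 + $27.81 + $159.92 + $250.68 = $1,395.75
Net pay = $2,781.22 − $1,395.75 = $1,385.47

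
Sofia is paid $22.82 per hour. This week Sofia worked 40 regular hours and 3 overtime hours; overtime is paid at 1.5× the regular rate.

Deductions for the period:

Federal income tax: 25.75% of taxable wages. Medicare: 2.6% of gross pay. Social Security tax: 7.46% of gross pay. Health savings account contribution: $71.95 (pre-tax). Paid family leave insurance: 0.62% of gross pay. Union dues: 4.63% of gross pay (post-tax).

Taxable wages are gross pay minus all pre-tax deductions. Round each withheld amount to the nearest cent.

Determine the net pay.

$545.10

Regular pay: 40 × $22.82 = $912.80
Overtime pay: 3 × $22.82 × 1.5 = $102.69
Gross pay = $912.80 + $102.69 = $1015.49
Health savings account contribution: $71.95
Taxable wages = $1015.49 − $71.95 = $943.54
Federal income tax: $943.54 × 0.2575 = $242.96
Social Security tax: $1015.49 × 0.0746 = $75.76
Medicare: $1015.49 × 0.026 = $26.40
Paid family leave insurance: $1015.49 × 0.0062 = $6.30
Union dues: $1015.49 × 0.0463 = $47.02
Total deductions = $71.95 + $242.96 + $75.76 + $26.40 + $6.30 + $47.02 = $470.39
Net pay = $1015.49 − $470.39 = $545.10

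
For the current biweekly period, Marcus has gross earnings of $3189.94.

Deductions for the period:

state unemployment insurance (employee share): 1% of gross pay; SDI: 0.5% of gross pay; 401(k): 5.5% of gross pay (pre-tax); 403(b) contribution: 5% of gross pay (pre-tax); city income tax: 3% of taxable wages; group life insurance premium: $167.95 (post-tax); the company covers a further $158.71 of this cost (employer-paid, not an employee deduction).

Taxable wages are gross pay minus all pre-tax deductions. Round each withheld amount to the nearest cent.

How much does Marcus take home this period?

401(k): $3189.94 × 0.055 = $175.45
403(b) contribution: $3189.94 × 0.05 = $159.50
Pre-tax total = $175.45 + $159.50 = $334.95
Taxable wages = $3189.94 − $334.95 = $2854.99
City income tax: $2854.99 × 0.03 = $85.65
SDI: $3189.94 × 0.005 = $15.95
State unemployment insurance (employee share): $3189.94 × 0.01 = $31.90
Group life insurance premium: $167.95
(Employer's $158.71 toward group life insurance premium is not withheld from the employee.)
Total deductions = $175.45 + $159.50 + $85.65 + $15.95 + $31.90 + $167.95 = $636.40
Net pay = $3189.94 − $636.40 = $2553.54

$2553.54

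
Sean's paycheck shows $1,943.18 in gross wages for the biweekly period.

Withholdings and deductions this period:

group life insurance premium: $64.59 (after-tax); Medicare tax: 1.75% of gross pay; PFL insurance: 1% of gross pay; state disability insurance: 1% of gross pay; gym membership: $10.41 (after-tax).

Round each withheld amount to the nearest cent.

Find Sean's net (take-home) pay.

$1,795.31

Medicare tax: $1,943.18 × 0.0175 = $34.01
PFL insurance: $1,943.18 × 0.01 = $19.43
State disability insurance: $1,943.18 × 0.01 = $19.43
Gym membership: $10.41
Group life insurance premium: $64.59
Total deductions = $34.01 + $19.43 + $19.43 + $10.41 + $64.59 = $147.87
Net pay = $1,943.18 − $147.87 = $1,795.31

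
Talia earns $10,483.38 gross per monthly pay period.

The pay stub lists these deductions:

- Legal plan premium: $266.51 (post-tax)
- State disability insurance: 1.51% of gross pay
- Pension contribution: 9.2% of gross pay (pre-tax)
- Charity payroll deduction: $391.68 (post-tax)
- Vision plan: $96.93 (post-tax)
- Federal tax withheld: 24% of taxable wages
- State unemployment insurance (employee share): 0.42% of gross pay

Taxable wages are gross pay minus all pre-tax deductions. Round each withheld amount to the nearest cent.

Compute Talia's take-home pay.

$6,276.92

Pension contribution: $10,483.38 × 0.092 = $964.47
Taxable wages = $10,483.38 − $964.47 = $9,518.91
Federal tax withheld: $9,518.91 × 0.24 = $2,284.54
State disability insurance: $10,483.38 × 0.0151 = $158.30
State unemployment insurance (employee share): $10,483.38 × 0.0042 = $44.03
Vision plan: $96.93
Legal plan premium: $266.51
Charity payroll deduction: $391.68
Total deductions = $964.47 + $2,284.54 + $158.30 + $44.03 + $96.93 + $266.51 + $391.68 = $4,206.46
Net pay = $10,483.38 − $4,206.46 = $6,276.92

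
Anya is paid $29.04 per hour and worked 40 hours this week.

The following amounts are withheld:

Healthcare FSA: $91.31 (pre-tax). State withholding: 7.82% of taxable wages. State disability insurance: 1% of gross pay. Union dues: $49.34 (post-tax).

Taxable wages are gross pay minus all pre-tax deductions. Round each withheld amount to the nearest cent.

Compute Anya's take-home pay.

$925.63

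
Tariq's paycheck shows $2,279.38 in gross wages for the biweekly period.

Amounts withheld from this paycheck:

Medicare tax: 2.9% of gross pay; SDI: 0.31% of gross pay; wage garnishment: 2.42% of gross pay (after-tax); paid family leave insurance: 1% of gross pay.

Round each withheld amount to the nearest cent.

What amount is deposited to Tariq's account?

Paid family leave insurance: $2,279.38 × 0.01 = $22.79
SDI: $2,279.38 × 0.0031 = $7.07
Medicare tax: $2,279.38 × 0.029 = $66.10
Wage garnishment: $2,279.38 × 0.0242 = $55.16
Total deductions = $22.79 + $7.07 + $66.10 + $55.16 = $151.12
Net pay = $2,279.38 − $151.12 = $2,128.26

$2,128.26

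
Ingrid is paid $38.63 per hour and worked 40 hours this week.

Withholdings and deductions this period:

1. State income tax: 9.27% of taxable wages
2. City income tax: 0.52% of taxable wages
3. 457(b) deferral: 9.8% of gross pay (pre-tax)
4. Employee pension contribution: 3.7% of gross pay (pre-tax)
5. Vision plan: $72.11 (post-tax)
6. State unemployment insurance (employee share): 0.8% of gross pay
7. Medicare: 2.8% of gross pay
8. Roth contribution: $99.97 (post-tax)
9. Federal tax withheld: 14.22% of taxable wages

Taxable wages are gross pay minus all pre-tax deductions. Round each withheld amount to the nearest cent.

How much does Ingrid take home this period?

Gross pay: 40 × $38.63 = $1,545.20
Employee pension contribution: $1,545.20 × 0.037 = $57.17
457(b) deferral: $1,545.20 × 0.098 = $151.43
Pre-tax total = $57.17 + $151.43 = $208.60
Taxable wages = $1,545.20 − $208.60 = $1,336.60
City income tax: $1,336.60 × 0.0052 = $6.95
Federal tax withheld: $1,336.60 × 0.1422 = $190.06
State income tax: $1,336.60 × 0.0927 = $123.90
State unemployment insurance (employee share): $1,545.20 × 0.008 = $12.36
Medicare: $1,545.20 × 0.028 = $43.27
Roth contribution: $99.97
Vision plan: $72.11
Total deductions = $57.17 + $151.43 + $6.95 + $190.06 + $123.90 + $12.36 + $43.27 + $99.97 + $72.11 = $757.22
Net pay = $1,545.20 − $757.22 = $787.98

$787.98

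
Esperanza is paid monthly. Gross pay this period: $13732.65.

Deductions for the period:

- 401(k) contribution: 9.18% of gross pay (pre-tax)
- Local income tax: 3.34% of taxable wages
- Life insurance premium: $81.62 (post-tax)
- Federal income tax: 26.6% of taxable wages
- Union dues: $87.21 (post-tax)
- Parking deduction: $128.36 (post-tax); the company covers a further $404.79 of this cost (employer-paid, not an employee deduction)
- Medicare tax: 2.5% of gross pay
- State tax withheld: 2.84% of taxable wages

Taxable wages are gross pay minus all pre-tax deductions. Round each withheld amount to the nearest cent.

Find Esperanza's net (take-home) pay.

$7743.17

401(k) contribution: $13732.65 × 0.0918 = $1260.66
Taxable wages = $13732.65 − $1260.66 = $12471.99
State tax withheld: $12471.99 × 0.0284 = $354.20
Federal income tax: $12471.99 × 0.266 = $3317.55
Local income tax: $12471.99 × 0.0334 = $416.56
Medicare tax: $13732.65 × 0.025 = $343.32
Life insurance premium: $81.62
Parking deduction: $128.36
Union dues: $87.21
(Employer's $404.79 toward parking deduction is not withheld from the employee.)
Total deductions = $1260.66 + $354.20 + $3317.55 + $416.56 + $343.32 + $81.62 + $128.36 + $87.21 = $5989.48
Net pay = $13732.65 − $5989.48 = $7743.17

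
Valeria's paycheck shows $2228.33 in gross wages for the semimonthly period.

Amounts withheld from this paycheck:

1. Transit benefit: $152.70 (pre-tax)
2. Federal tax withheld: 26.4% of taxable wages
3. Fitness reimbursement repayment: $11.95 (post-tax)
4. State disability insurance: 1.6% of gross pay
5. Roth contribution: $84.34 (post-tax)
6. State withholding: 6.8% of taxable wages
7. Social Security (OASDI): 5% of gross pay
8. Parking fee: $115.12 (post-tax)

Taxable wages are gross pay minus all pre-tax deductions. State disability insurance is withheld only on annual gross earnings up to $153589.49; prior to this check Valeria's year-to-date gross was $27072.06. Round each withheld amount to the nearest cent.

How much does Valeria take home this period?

$1028.04

Transit benefit: $152.70
Taxable wages = $2228.33 − $152.70 = $2075.63
State withholding: $2075.63 × 0.068 = $141.14
Federal tax withheld: $2075.63 × 0.264 = $547.97
Social Security (OASDI): $2228.33 × 0.05 = $111.42
State disability insurance: cap not yet reached, full $2228.33 is subject → $2228.33 × 0.016 = $35.65
Fitness reimbursement repayment: $11.95
Roth contribution: $84.34
Parking fee: $115.12
Total deductions = $152.70 + $141.14 + $547.97 + $111.42 + $35.65 + $11.95 + $84.34 + $115.12 = $1200.29
Net pay = $2228.33 − $1200.29 = $1028.04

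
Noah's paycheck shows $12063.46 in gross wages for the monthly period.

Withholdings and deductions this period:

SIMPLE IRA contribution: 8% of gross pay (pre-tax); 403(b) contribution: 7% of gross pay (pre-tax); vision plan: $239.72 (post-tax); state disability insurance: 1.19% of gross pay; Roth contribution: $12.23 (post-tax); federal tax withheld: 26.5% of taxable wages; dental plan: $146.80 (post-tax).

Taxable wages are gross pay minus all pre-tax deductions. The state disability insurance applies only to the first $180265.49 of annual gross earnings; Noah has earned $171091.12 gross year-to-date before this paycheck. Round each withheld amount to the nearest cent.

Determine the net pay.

SIMPLE IRA contribution: $12063.46 × 0.08 = $965.08
403(b) contribution: $12063.46 × 0.07 = $844.44
Pre-tax total = $965.08 + $844.44 = $1809.52
Taxable wages = $12063.46 − $1809.52 = $10253.94
Federal tax withheld: $10253.94 × 0.265 = $2717.29
State disability insurance: only $180265.49 − $171091.12 = $9174.37 of this check is subject → $9174.37 × 0.0119 = $109.18
Vision plan: $239.72
Roth contribution: $12.23
Dental plan: $146.80
Total deductions = $965.08 + $844.44 + $2717.29 + $109.18 + $239.72 + $12.23 + $146.80 = $5034.74
Net pay = $12063.46 − $5034.74 = $7028.72

$7028.72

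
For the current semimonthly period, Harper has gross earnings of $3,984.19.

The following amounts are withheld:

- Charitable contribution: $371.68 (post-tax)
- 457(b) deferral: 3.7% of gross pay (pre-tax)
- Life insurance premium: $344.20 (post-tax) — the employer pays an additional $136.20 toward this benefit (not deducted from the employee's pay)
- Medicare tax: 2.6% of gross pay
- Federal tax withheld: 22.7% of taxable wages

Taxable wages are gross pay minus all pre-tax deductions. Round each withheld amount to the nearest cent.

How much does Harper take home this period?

$2,146.35

457(b) deferral: $3,984.19 × 0.037 = $147.42
Taxable wages = $3,984.19 − $147.42 = $3,836.77
Federal tax withheld: $3,836.77 × 0.227 = $870.95
Medicare tax: $3,984.19 × 0.026 = $103.59
Life insurance premium: $344.20
Charitable contribution: $371.68
(Employer's $136.20 toward life insurance premium is not withheld from the employee.)
Total deductions = $147.42 + $870.95 + $103.59 + $344.20 + $371.68 = $1,837.84
Net pay = $3,984.19 − $1,837.84 = $2,146.35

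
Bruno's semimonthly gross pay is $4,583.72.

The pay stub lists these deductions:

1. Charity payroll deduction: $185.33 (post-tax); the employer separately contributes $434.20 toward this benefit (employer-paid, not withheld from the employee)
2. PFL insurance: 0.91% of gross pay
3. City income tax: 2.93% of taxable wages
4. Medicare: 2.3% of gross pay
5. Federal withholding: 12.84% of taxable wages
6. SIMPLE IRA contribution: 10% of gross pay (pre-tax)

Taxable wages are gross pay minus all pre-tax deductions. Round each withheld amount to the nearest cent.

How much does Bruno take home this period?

$3,142.32

SIMPLE IRA contribution: $4,583.72 × 0.1 = $458.37
Taxable wages = $4,583.72 − $458.37 = $4,125.35
Federal withholding: $4,125.35 × 0.1284 = $529.69
City income tax: $4,125.35 × 0.0293 = $120.87
PFL insurance: $4,583.72 × 0.0091 = $41.71
Medicare: $4,583.72 × 0.023 = $105.43
Charity payroll deduction: $185.33
(Employer's $434.20 toward charity payroll deduction is not withheld from the employee.)
Total deductions = $458.37 + $529.69 + $120.87 + $41.71 + $105.43 + $185.33 = $1,441.40
Net pay = $4,583.72 − $1,441.40 = $3,142.32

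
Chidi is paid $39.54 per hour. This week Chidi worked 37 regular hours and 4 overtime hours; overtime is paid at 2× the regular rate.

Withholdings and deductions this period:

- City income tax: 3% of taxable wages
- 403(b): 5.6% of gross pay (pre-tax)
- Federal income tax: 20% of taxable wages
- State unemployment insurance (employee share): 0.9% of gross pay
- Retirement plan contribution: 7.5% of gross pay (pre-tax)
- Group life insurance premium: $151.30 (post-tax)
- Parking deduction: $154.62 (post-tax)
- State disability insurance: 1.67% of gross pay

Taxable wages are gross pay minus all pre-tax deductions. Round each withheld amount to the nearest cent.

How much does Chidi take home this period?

Regular pay: 37 × $39.54 = $1,462.98
Overtime pay: 4 × $39.54 × 2 = $316.32
Gross pay = $1,462.98 + $316.32 = $1,779.30
Retirement plan contribution: $1,779.30 × 0.075 = $133.45
403(b): $1,779.30 × 0.056 = $99.64
Pre-tax total = $133.45 + $99.64 = $233.09
Taxable wages = $1,779.30 − $233.09 = $1,546.21
Federal income tax: $1,546.21 × 0.2 = $309.24
City income tax: $1,546.21 × 0.03 = $46.39
State unemployment insurance (employee share): $1,779.30 × 0.009 = $16.01
State disability insurance: $1,779.30 × 0.0167 = $29.71
Parking deduction: $154.62
Group life insurance premium: $151.30
Total deductions = $133.45 + $99.64 + $309.24 + $46.39 + $16.01 + $29.71 + $154.62 + $151.30 = $940.36
Net pay = $1,779.30 − $940.36 = $838.94

$838.94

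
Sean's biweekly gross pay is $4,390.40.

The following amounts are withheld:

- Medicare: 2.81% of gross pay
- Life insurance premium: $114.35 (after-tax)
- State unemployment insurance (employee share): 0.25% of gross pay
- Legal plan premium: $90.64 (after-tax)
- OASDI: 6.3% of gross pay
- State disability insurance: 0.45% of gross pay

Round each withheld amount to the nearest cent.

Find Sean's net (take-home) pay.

OASDI: $4,390.40 × 0.063 = $276.60
Medicare: $4,390.40 × 0.0281 = $123.37
State unemployment insurance (employee share): $4,390.40 × 0.0025 = $10.98
State disability insurance: $4,390.40 × 0.0045 = $19.76
Life insurance premium: $114.35
Legal plan premium: $90.64
Total deductions = $276.60 + $123.37 + $10.98 + $19.76 + $114.35 + $90.64 = $635.70
Net pay = $4,390.40 − $635.70 = $3,754.70

$3,754.70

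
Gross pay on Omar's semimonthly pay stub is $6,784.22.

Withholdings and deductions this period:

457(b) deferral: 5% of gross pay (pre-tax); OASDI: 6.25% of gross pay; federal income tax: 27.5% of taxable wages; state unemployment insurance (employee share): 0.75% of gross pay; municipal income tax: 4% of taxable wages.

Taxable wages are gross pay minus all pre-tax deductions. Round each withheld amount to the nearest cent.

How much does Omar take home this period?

$3,939.94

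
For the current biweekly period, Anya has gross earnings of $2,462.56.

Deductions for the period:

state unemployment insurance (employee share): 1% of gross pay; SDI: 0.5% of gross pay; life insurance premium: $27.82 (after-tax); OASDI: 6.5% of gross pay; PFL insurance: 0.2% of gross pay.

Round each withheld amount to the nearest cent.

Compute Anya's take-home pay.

$2,232.80

SDI: $2,462.56 × 0.005 = $12.31
PFL insurance: $2,462.56 × 0.002 = $4.93
OASDI: $2,462.56 × 0.065 = $160.07
State unemployment insurance (employee share): $2,462.56 × 0.01 = $24.63
Life insurance premium: $27.82
Total deductions = $12.31 + $4.93 + $160.07 + $24.63 + $27.82 = $229.76
Net pay = $2,462.56 − $229.76 = $2,232.80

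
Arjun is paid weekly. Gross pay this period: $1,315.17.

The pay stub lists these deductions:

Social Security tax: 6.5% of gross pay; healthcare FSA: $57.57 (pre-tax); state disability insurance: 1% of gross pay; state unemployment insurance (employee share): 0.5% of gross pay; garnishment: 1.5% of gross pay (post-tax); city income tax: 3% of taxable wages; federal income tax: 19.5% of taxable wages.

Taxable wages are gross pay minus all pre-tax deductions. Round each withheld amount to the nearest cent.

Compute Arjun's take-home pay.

$849.69

Healthcare FSA: $57.57
Taxable wages = $1,315.17 − $57.57 = $1,257.60
Federal income tax: $1,257.60 × 0.195 = $245.23
City income tax: $1,257.60 × 0.03 = $37.73
State unemployment insurance (employee share): $1,315.17 × 0.005 = $6.58
State disability insurance: $1,315.17 × 0.01 = $13.15
Social Security tax: $1,315.17 × 0.065 = $85.49
Garnishment: $1,315.17 × 0.015 = $19.73
Total deductions = $57.57 + $245.23 + $37.73 + $6.58 + $13.15 + $85.49 + $19.73 = $465.48
Net pay = $1,315.17 − $465.48 = $849.69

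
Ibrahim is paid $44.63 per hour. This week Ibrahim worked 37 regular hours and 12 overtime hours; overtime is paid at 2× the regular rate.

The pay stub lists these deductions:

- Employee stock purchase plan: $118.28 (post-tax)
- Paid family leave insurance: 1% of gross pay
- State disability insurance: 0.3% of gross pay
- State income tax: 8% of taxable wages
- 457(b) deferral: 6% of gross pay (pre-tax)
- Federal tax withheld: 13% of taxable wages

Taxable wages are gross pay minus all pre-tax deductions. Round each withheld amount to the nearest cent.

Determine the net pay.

Regular pay: 37 × $44.63 = $1,651.31
Overtime pay: 12 × $44.63 × 2 = $1,071.12
Gross pay = $1,651.31 + $1,071.12 = $2,722.43
457(b) deferral: $2,722.43 × 0.06 = $163.35
Taxable wages = $2,722.43 − $163.35 = $2,559.08
State income tax: $2,559.08 × 0.08 = $204.73
Federal tax withheld: $2,559.08 × 0.13 = $332.68
State disability insurance: $2,722.43 × 0.003 = $8.17
Paid family leave insurance: $2,722.43 × 0.01 = $27.22
Employee stock purchase plan: $118.28
Total deductions = $163.35 + $204.73 + $332.68 + $8.17 + $27.22 + $118.28 = $854.43
Net pay = $2,722.43 − $854.43 = $1,868.00

$1,868.00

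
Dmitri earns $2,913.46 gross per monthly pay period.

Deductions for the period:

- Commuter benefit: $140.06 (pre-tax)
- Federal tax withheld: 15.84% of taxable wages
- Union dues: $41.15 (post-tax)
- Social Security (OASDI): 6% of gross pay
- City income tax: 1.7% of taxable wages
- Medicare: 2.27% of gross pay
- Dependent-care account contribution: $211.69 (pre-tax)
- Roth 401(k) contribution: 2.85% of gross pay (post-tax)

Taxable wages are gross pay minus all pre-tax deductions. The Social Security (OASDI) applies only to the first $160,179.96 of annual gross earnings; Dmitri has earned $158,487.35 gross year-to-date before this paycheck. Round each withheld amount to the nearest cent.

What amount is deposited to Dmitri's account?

$1,820.51

Commuter benefit: $140.06
Dependent-care account contribution: $211.69
Pre-tax total = $140.06 + $211.69 = $351.75
Taxable wages = $2,913.46 − $351.75 = $2,561.71
Federal tax withheld: $2,561.71 × 0.1584 = $405.77
City income tax: $2,561.71 × 0.017 = $43.55
Social Security (OASDI): only $160,179.96 − $158,487.35 = $1,692.61 of this check is subject → $1,692.61 × 0.06 = $101.56
Medicare: $2,913.46 × 0.0227 = $66.14
Roth 401(k) contribution: $2,913.46 × 0.0285 = $83.03
Union dues: $41.15
Total deductions = $140.06 + $211.69 + $405.77 + $43.55 + $101.56 + $66.14 + $83.03 + $41.15 = $1,092.95
Net pay = $2,913.46 − $1,092.95 = $1,820.51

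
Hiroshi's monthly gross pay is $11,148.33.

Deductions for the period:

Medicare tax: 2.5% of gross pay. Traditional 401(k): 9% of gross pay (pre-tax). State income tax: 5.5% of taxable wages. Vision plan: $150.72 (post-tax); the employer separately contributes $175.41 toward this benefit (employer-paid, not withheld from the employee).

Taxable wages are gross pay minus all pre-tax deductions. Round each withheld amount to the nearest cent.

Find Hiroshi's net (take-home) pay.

Traditional 401(k): $11,148.33 × 0.09 = $1,003.35
Taxable wages = $11,148.33 − $1,003.35 = $10,144.98
State income tax: $10,144.98 × 0.055 = $557.97
Medicare tax: $11,148.33 × 0.025 = $278.71
Vision plan: $150.72
(Employer's $175.41 toward vision plan is not withheld from the employee.)
Total deductions = $1,003.35 + $557.97 + $278.71 + $150.72 = $1,990.75
Net pay = $11,148.33 − $1,990.75 = $9,157.58

$9,157.58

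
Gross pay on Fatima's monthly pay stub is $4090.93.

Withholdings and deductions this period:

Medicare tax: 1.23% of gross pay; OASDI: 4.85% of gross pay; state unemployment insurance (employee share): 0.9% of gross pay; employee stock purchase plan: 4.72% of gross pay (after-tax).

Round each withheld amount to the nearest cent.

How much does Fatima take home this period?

$3612.29

Medicare tax: $4090.93 × 0.0123 = $50.32
OASDI: $4090.93 × 0.0485 = $198.41
State unemployment insurance (employee share): $4090.93 × 0.009 = $36.82
Employee stock purchase plan: $4090.93 × 0.0472 = $193.09
Total deductions = $50.32 + $198.41 + $36.82 + $193.09 = $478.64
Net pay = $4090.93 − $478.64 = $3612.29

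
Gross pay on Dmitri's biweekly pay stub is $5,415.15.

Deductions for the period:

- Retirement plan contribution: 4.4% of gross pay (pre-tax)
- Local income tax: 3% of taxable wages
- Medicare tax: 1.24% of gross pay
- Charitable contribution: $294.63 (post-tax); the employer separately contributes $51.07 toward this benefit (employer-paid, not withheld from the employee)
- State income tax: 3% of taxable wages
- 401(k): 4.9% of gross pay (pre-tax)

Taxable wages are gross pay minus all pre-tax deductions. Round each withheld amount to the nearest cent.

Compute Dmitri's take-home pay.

401(k): $5,415.15 × 0.049 = $265.34
Retirement plan contribution: $5,415.15 × 0.044 = $238.27
Pre-tax total = $265.34 + $238.27 = $503.61
Taxable wages = $5,415.15 − $503.61 = $4,911.54
State income tax: $4,911.54 × 0.03 = $147.35
Local income tax: $4,911.54 × 0.03 = $147.35
Medicare tax: $5,415.15 × 0.0124 = $67.15
Charitable contribution: $294.63
(Employer's $51.07 toward charitable contribution is not withheld from the employee.)
Total deductions = $265.34 + $238.27 + $147.35 + $147.35 + $67.15 + $294.63 = $1,160.09
Net pay = $5,415.15 − $1,160.09 = $4,255.06

$4,255.06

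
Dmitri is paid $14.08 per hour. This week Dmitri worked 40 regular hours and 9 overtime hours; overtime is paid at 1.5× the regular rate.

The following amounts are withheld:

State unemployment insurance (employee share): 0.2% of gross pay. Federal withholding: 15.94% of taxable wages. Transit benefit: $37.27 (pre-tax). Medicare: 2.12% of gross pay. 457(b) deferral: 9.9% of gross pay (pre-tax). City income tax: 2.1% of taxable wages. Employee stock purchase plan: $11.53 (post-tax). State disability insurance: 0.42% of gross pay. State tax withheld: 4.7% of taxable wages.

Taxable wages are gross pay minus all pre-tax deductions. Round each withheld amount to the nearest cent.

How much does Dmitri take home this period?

Regular pay: 40 × $14.08 = $563.20
Overtime pay: 9 × $14.08 × 1.5 = $190.08
Gross pay = $563.20 + $190.08 = $753.28
Transit benefit: $37.27
457(b) deferral: $753.28 × 0.099 = $74.57
Pre-tax total = $37.27 + $74.57 = $111.84
Taxable wages = $753.28 − $111.84 = $641.44
Federal withholding: $641.44 × 0.1594 = $102.25
City income tax: $641.44 × 0.021 = $13.47
State tax withheld: $641.44 × 0.047 = $30.15
State disability insurance: $753.28 × 0.0042 = $3.16
State unemployment insurance (employee share): $753.28 × 0.002 = $1.51
Medicare: $753.28 × 0.0212 = $15.97
Employee stock purchase plan: $11.53
Total deductions = $37.27 + $74.57 + $102.25 + $13.47 + $30.15 + $3.16 + $1.51 + $15.97 + $11.53 = $289.88
Net pay = $753.28 − $289.88 = $463.40

$463.40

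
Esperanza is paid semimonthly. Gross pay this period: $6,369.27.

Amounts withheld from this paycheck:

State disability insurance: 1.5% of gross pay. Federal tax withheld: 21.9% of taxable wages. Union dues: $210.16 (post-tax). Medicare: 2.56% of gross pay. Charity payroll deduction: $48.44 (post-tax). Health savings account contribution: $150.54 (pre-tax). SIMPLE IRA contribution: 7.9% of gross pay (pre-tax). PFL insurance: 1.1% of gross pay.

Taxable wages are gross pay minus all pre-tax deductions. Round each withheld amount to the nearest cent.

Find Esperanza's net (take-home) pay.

Health savings account contribution: $150.54
SIMPLE IRA contribution: $6,369.27 × 0.079 = $503.17
Pre-tax total = $150.54 + $503.17 = $653.71
Taxable wages = $6,369.27 − $653.71 = $5,715.56
Federal tax withheld: $5,715.56 × 0.219 = $1,251.71
PFL insurance: $6,369.27 × 0.011 = $70.06
Medicare: $6,369.27 × 0.0256 = $163.05
State disability insurance: $6,369.27 × 0.015 = $95.54
Union dues: $210.16
Charity payroll deduction: $48.44
Total deductions = $150.54 + $503.17 + $1,251.71 + $70.06 + $163.05 + $95.54 + $210.16 + $48.44 = $2,492.67
Net pay = $6,369.27 − $2,492.67 = $3,876.60

$3,876.60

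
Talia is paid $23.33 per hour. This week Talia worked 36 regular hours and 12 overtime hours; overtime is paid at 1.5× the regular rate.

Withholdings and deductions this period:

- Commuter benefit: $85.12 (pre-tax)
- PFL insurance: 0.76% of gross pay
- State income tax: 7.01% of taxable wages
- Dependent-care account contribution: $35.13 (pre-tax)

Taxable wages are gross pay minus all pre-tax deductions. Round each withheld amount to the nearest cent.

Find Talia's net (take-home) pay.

Regular pay: 36 × $23.33 = $839.88
Overtime pay: 12 × $23.33 × 1.5 = $419.94
Gross pay = $839.88 + $419.94 = $1,259.82
Dependent-care account contribution: $35.13
Commuter benefit: $85.12
Pre-tax total = $35.13 + $85.12 = $120.25
Taxable wages = $1,259.82 − $120.25 = $1,139.57
State income tax: $1,139.57 × 0.0701 = $79.88
PFL insurance: $1,259.82 × 0.0076 = $9.57
Total deductions = $35.13 + $85.12 + $79.88 + $9.57 = $209.70
Net pay = $1,259.82 − $209.70 = $1,050.12

$1,050.12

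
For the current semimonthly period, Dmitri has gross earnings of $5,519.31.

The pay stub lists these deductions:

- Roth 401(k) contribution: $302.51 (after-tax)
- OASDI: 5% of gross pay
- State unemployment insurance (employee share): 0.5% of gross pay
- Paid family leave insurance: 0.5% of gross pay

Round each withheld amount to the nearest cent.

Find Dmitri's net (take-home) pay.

$4,885.63

Paid family leave insurance: $5,519.31 × 0.005 = $27.60
OASDI: $5,519.31 × 0.05 = $275.97
State unemployment insurance (employee share): $5,519.31 × 0.005 = $27.60
Roth 401(k) contribution: $302.51
Total deductions = $27.60 + $275.97 + $27.60 + $302.51 = $633.68
Net pay = $5,519.31 − $633.68 = $4,885.63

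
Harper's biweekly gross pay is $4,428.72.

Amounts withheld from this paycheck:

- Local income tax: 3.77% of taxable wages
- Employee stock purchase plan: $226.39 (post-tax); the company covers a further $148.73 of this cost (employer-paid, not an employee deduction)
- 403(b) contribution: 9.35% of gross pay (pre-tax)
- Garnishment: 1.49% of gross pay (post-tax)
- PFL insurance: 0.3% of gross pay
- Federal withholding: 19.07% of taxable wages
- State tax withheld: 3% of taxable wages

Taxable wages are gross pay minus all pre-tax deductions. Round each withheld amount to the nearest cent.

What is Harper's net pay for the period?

403(b) contribution: $4,428.72 × 0.0935 = $414.09
Taxable wages = $4,428.72 − $414.09 = $4,014.63
Local income tax: $4,014.63 × 0.0377 = $151.35
State tax withheld: $4,014.63 × 0.03 = $120.44
Federal withholding: $4,014.63 × 0.1907 = $765.59
PFL insurance: $4,428.72 × 0.003 = $13.29
Garnishment: $4,428.72 × 0.0149 = $65.99
Employee stock purchase plan: $226.39
(Employer's $148.73 toward employee stock purchase plan is not withheld from the employee.)
Total deductions = $414.09 + $151.35 + $120.44 + $765.59 + $13.29 + $65.99 + $226.39 = $1,757.14
Net pay = $4,428.72 − $1,757.14 = $2,671.58

$2,671.58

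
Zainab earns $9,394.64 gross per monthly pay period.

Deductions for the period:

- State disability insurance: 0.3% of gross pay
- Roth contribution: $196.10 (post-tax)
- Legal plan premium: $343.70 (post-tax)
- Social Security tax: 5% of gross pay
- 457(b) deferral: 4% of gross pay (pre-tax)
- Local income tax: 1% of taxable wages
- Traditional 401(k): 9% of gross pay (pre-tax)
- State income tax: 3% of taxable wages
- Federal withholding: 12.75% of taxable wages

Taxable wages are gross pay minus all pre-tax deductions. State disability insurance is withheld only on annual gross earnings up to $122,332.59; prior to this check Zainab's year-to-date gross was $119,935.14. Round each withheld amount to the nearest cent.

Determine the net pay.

$5,787.58

457(b) deferral: $9,394.64 × 0.04 = $375.79
Traditional 401(k): $9,394.64 × 0.09 = $845.52
Pre-tax total = $375.79 + $845.52 = $1,221.31
Taxable wages = $9,394.64 − $1,221.31 = $8,173.33
Local income tax: $8,173.33 × 0.01 = $81.73
Federal withholding: $8,173.33 × 0.1275 = $1,042.10
State income tax: $8,173.33 × 0.03 = $245.20
State disability insurance: only $122,332.59 − $119,935.14 = $2,397.45 of this check is subject → $2,397.45 × 0.003 = $7.19
Social Security tax: $9,394.64 × 0.05 = $469.73
Roth contribution: $196.10
Legal plan premium: $343.70
Total deductions = $375.79 + $845.52 + $81.73 + $1,042.10 + $245.20 + $7.19 + $469.73 + $196.10 + $343.70 = $3,607.06
Net pay = $9,394.64 − $3,607.06 = $5,787.58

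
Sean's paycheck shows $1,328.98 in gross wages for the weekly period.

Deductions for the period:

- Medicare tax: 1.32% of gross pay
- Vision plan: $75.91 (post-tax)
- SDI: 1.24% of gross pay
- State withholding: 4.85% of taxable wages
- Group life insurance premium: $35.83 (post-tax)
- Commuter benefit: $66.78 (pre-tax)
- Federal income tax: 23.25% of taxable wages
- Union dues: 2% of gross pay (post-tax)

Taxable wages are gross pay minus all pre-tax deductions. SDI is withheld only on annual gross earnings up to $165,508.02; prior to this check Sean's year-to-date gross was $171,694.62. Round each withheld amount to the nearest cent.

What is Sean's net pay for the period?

Commuter benefit: $66.78
Taxable wages = $1,328.98 − $66.78 = $1,262.20
Federal income tax: $1,262.20 × 0.2325 = $293.46
State withholding: $1,262.20 × 0.0485 = $61.22
Medicare tax: $1,328.98 × 0.0132 = $17.54
SDI: annual cap $165,508.02 already reached (YTD $171,694.62), so $0.00
Group life insurance premium: $35.83
Vision plan: $75.91
Union dues: $1,328.98 × 0.02 = $26.58
Total deductions = $66.78 + $293.46 + $61.22 + $17.54 + $0.00 + $35.83 + $75.91 + $26.58 = $577.32
Net pay = $1,328.98 − $577.32 = $751.66

$751.66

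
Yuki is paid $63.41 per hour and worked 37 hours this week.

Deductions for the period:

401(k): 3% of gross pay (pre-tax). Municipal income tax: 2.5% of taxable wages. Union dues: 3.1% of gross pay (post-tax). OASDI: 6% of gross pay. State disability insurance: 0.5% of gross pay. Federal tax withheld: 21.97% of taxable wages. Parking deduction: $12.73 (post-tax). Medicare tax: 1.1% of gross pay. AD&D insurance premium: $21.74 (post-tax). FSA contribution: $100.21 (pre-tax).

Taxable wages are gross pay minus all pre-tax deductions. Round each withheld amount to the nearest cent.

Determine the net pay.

Gross pay: 37 × $63.41 = $2346.17
401(k): $2346.17 × 0.03 = $70.39
FSA contribution: $100.21
Pre-tax total = $70.39 + $100.21 = $170.60
Taxable wages = $2346.17 − $170.60 = $2175.57
Municipal income tax: $2175.57 × 0.025 = $54.39
Federal tax withheld: $2175.57 × 0.2197 = $477.97
Medicare tax: $2346.17 × 0.011 = $25.81
State disability insurance: $2346.17 × 0.005 = $11.73
OASDI: $2346.17 × 0.06 = $140.77
AD&D insurance premium: $21.74
Parking deduction: $12.73
Union dues: $2346.17 × 0.031 = $72.73
Total deductions = $70.39 + $100.21 + $54.39 + $477.97 + $25.81 + $11.73 + $140.77 + $21.74 + $12.73 + $72.73 = $988.47
Net pay = $2346.17 − $988.47 = $1357.70

$1357.70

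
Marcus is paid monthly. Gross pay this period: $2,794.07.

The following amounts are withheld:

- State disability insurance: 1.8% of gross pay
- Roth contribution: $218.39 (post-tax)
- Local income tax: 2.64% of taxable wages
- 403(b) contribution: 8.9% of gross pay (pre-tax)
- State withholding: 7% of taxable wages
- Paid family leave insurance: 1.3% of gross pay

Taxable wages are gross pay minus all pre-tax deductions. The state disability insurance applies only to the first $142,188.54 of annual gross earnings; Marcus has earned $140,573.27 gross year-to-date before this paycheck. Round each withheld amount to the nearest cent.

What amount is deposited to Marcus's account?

$2,016.24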